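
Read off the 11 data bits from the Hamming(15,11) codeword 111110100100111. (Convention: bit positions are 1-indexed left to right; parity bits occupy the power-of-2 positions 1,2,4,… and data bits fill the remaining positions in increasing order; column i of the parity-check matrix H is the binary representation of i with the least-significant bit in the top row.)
Parity bits occupy power-of-2 positions; data bits are at positions {3,5,6,7,9,10,11,12,13,14,15} (1-indexed).
Extract: c[3]=1 c[5]=1 c[6]=0 c[7]=1 c[9]=0 c[10]=1 c[11]=0 c[12]=0 c[13]=1 c[14]=1 c[15]=1
Data = 11010100111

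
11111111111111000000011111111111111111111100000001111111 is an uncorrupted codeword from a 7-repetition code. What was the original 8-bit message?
Split into 7-bit blocks: 1111111 1111111 0000000 1111111 1111111 1111111 0000000 1111111
Data = 11011101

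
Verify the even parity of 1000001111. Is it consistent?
Sum of all bits: 1+0+0+0+0+0+1+1+1+1 = 5; 5 mod 2 = 1. Result is 1 → parity error detected.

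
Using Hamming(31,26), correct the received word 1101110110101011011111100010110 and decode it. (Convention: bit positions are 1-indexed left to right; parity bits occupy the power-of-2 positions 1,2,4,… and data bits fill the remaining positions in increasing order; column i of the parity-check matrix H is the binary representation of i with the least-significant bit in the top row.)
Syndrome s = H · r^T (mod 2), r = 1101110110101011011111100010110:
  s[0] = (1010101010101010101010101010101)·(1101110110101011011111100010110) mod 2 = 1+0+0+0+1+0+0+0+1+0+1+0+1+0+1+0+0+0+1+0+1+0+1+0+0+0+1+0+1+0+0 mod 2 = 1
  s[1] = (0110011001100110011001100110011)·(1101110110101011011111100010110) mod 2 = 0+1+0+0+0+1+0+0+0+0+1+0+0+0+1+0+0+1+1+0+0+1+1+0+0+0+1+0+0+1+0 mod 2 = 0
  s[2] = (0001111000011110000111100001111)·(1101110110101011011111100010110) mod 2 = 0+0+0+1+1+1+0+0+0+0+0+0+1+0+1+0+0+0+0+1+1+1+1+0+0+0+0+0+1+1+0 mod 2 = 1
  s[3] = (0000000111111110000000011111111)·(1101110110101011011111100010110) mod 2 = 0+0+0+0+0+0+0+1+1+0+1+0+1+0+1+0+0+0+0+0+0+0+0+0+0+0+1+0+1+1+0 mod 2 = 0
  s[4] = (0000000000000001111111111111111)·(1101110110101011011111100010110) mod 2 = 0+0+0+0+0+0+0+0+0+0+0+0+0+0+0+1+0+1+1+1+1+1+1+0+0+0+1+0+1+1+0 mod 2 = 0
Syndrome = 10100
Column 5 of H equals this syndrome → error at bit 5 (1-indexed).
Flip bit 5: 1101110110101011011111100010110 → 1101010110101011011111100010110
Extract data bits at positions {3,5,6,7,9,10,11,12,13,14,15,17,18,19,20,21,22,23,24,25,26,27,28,29,30,31}: 00101010101011111100010110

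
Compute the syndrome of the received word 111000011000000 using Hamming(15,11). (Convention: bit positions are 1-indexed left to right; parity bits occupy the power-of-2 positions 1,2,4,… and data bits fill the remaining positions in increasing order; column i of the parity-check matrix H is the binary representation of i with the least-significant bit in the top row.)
Syndrome s = H · r^T (mod 2), r = 111000011000000:
  s[0] = (101010101010101)·(111000011000000) mod 2 = 1+0+1+0+0+0+0+0+1+0+0+0+0+0+0 mod 2 = 1
  s[1] = (011001100110011)·(111000011000000) mod 2 = 0+1+1+0+0+0+0+0+0+0+0+0+0+0+0 mod 2 = 0
  s[2] = (000111100001111)·(111000011000000) mod 2 = 0+0+0+0+0+0+0+0+0+0+0+0+0+0+0 mod 2 = 0
  s[3] = (000000011111111)·(111000011000000) mod 2 = 0+0+0+0+0+0+0+1+1+0+0+0+0+0+0 mod 2 = 0
Syndrome = 1000
Non-zero syndrome: error at position 1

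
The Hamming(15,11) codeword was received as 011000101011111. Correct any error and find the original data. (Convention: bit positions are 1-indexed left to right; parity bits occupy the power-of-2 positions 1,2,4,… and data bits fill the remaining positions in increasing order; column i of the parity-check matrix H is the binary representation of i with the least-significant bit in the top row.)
Syndrome s = H · r^T (mod 2), r = 011000101011111:
  s[0] = (101010101010101)·(011000101011111) mod 2 = 0+0+1+0+0+0+1+0+1+0+1+0+1+0+1 mod 2 = 0
  s[1] = (011001100110011)·(011000101011111) mod 2 = 0+1+1+0+0+0+1+0+0+0+1+0+0+1+1 mod 2 = 0
  s[2] = (000111100001111)·(011000101011111) mod 2 = 0+0+0+0+0+0+1+0+0+0+0+1+1+1+1 mod 2 = 1
  s[3] = (000000011111111)·(011000101011111) mod 2 = 0+0+0+0+0+0+0+0+1+0+1+1+1+1+1 mod 2 = 0
Syndrome = 0010
Column 4 of H equals this syndrome → error at bit 4 (1-indexed).
Flip bit 4: 011000101011111 → 011100101011111
Extract data bits at positions {3,5,6,7,9,10,11,12,13,14,15}: 10011011111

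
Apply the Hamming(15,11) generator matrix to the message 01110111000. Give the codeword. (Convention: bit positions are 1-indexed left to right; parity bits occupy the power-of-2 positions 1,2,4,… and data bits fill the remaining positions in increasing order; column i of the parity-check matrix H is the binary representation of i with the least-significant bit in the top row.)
Codeword c = d · G (mod 2), d = 01110111000:
  c[0] = d·G[:,0] = (01110111000)·(11011010101) mod 2 = 0+1+0+1+0+0+1+0+0+0+0 mod 2 = 1
  c[1] = d·G[:,1] = (01110111000)·(10110110011) mod 2 = 0+0+1+1+0+1+1+0+0+0+0 mod 2 = 0
  c[2] = d·G[:,2] = (01110111000)·(10000000000) mod 2 = 0+0+0+0+0+0+0+0+0+0+0 mod 2 = 0
  c[3] = d·G[:,3] = (01110111000)·(01110001111) mod 2 = 0+1+1+1+0+0+0+1+0+0+0 mod 2 = 0
  c[4] = d·G[:,4] = (01110111000)·(01000000000) mod 2 = 0+1+0+0+0+0+0+0+0+0+0 mod 2 = 1
  c[5] = d·G[:,5] = (01110111000)·(00100000000) mod 2 = 0+0+1+0+0+0+0+0+0+0+0 mod 2 = 1
  c[6] = d·G[:,6] = (01110111000)·(00010000000) mod 2 = 0+0+0+1+0+0+0+0+0+0+0 mod 2 = 1
  c[7] = d·G[:,7] = (01110111000)·(00001111111) mod 2 = 0+0+0+0+0+1+1+1+0+0+0 mod 2 = 1
  c[8] = d·G[:,8] = (01110111000)·(00001000000) mod 2 = 0+0+0+0+0+0+0+0+0+0+0 mod 2 = 0
  c[9] = d·G[:,9] = (01110111000)·(00000100000) mod 2 = 0+0+0+0+0+1+0+0+0+0+0 mod 2 = 1
  c[10] = d·G[:,10] = (01110111000)·(00000010000) mod 2 = 0+0+0+0+0+0+1+0+0+0+0 mod 2 = 1
  c[11] = d·G[:,11] = (01110111000)·(00000001000) mod 2 = 0+0+0+0+0+0+0+1+0+0+0 mod 2 = 1
  c[12] = d·G[:,12] = (01110111000)·(00000000100) mod 2 = 0+0+0+0+0+0+0+0+0+0+0 mod 2 = 0
  c[13] = d·G[:,13] = (01110111000)·(00000000010) mod 2 = 0+0+0+0+0+0+0+0+0+0+0 mod 2 = 0
  c[14] = d·G[:,14] = (01110111000)·(00000000001) mod 2 = 0+0+0+0+0+0+0+0+0+0+0 mod 2 = 0
Codeword = 100011110111000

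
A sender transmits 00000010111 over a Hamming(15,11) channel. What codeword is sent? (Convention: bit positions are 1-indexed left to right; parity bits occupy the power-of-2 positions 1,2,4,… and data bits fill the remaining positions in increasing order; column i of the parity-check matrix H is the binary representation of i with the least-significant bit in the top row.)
Codeword c = d · G (mod 2), d = 00000010111:
  c[0] = d·G[:,0] = (00000010111)·(11011010101) mod 2 = 0+0+0+0+0+0+1+0+1+0+1 mod 2 = 1
  c[1] = d·G[:,1] = (00000010111)·(10110110011) mod 2 = 0+0+0+0+0+0+1+0+0+1+1 mod 2 = 1
  c[2] = d·G[:,2] = (00000010111)·(10000000000) mod 2 = 0+0+0+0+0+0+0+0+0+0+0 mod 2 = 0
  c[3] = d·G[:,3] = (00000010111)·(01110001111) mod 2 = 0+0+0+0+0+0+0+0+1+1+1 mod 2 = 1
  c[4] = d·G[:,4] = (00000010111)·(01000000000) mod 2 = 0+0+0+0+0+0+0+0+0+0+0 mod 2 = 0
  c[5] = d·G[:,5] = (00000010111)·(00100000000) mod 2 = 0+0+0+0+0+0+0+0+0+0+0 mod 2 = 0
  c[6] = d·G[:,6] = (00000010111)·(00010000000) mod 2 = 0+0+0+0+0+0+0+0+0+0+0 mod 2 = 0
  c[7] = d·G[:,7] = (00000010111)·(00001111111) mod 2 = 0+0+0+0+0+0+1+0+1+1+1 mod 2 = 0
  c[8] = d·G[:,8] = (00000010111)·(00001000000) mod 2 = 0+0+0+0+0+0+0+0+0+0+0 mod 2 = 0
  c[9] = d·G[:,9] = (00000010111)·(00000100000) mod 2 = 0+0+0+0+0+0+0+0+0+0+0 mod 2 = 0
  c[10] = d·G[:,10] = (00000010111)·(00000010000) mod 2 = 0+0+0+0+0+0+1+0+0+0+0 mod 2 = 1
  c[11] = d·G[:,11] = (00000010111)·(00000001000) mod 2 = 0+0+0+0+0+0+0+0+0+0+0 mod 2 = 0
  c[12] = d·G[:,12] = (00000010111)·(00000000100) mod 2 = 0+0+0+0+0+0+0+0+1+0+0 mod 2 = 1
  c[13] = d·G[:,13] = (00000010111)·(00000000010) mod 2 = 0+0+0+0+0+0+0+0+0+1+0 mod 2 = 1
  c[14] = d·G[:,14] = (00000010111)·(00000000001) mod 2 = 0+0+0+0+0+0+0+0+0+0+1 mod 2 = 1
Codeword = 110100000010111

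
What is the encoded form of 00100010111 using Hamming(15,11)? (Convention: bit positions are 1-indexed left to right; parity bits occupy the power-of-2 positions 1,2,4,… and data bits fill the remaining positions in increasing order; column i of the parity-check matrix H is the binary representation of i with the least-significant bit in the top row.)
Codeword c = d · G (mod 2), d = 00100010111:
  c[0] = d·G[:,0] = (00100010111)·(11011010101) mod 2 = 0+0+0+0+0+0+1+0+1+0+1 mod 2 = 1
  c[1] = d·G[:,1] = (00100010111)·(10110110011) mod 2 = 0+0+1+0+0+0+1+0+0+1+1 mod 2 = 0
  c[2] = d·G[:,2] = (00100010111)·(10000000000) mod 2 = 0+0+0+0+0+0+0+0+0+0+0 mod 2 = 0
  c[3] = d·G[:,3] = (00100010111)·(01110001111) mod 2 = 0+0+1+0+0+0+0+0+1+1+1 mod 2 = 0
  c[4] = d·G[:,4] = (00100010111)·(01000000000) mod 2 = 0+0+0+0+0+0+0+0+0+0+0 mod 2 = 0
  c[5] = d·G[:,5] = (00100010111)·(00100000000) mod 2 = 0+0+1+0+0+0+0+0+0+0+0 mod 2 = 1
  c[6] = d·G[:,6] = (00100010111)·(00010000000) mod 2 = 0+0+0+0+0+0+0+0+0+0+0 mod 2 = 0
  c[7] = d·G[:,7] = (00100010111)·(00001111111) mod 2 = 0+0+0+0+0+0+1+0+1+1+1 mod 2 = 0
  c[8] = d·G[:,8] = (00100010111)·(00001000000) mod 2 = 0+0+0+0+0+0+0+0+0+0+0 mod 2 = 0
  c[9] = d·G[:,9] = (00100010111)·(00000100000) mod 2 = 0+0+0+0+0+0+0+0+0+0+0 mod 2 = 0
  c[10] = d·G[:,10] = (00100010111)·(00000010000) mod 2 = 0+0+0+0+0+0+1+0+0+0+0 mod 2 = 1
  c[11] = d·G[:,11] = (00100010111)·(00000001000) mod 2 = 0+0+0+0+0+0+0+0+0+0+0 mod 2 = 0
  c[12] = d·G[:,12] = (00100010111)·(00000000100) mod 2 = 0+0+0+0+0+0+0+0+1+0+0 mod 2 = 1
  c[13] = d·G[:,13] = (00100010111)·(00000000010) mod 2 = 0+0+0+0+0+0+0+0+0+1+0 mod 2 = 1
  c[14] = d·G[:,14] = (00100010111)·(00000000001) mod 2 = 0+0+0+0+0+0+0+0+0+0+1 mod 2 = 1
Codeword = 100001000010111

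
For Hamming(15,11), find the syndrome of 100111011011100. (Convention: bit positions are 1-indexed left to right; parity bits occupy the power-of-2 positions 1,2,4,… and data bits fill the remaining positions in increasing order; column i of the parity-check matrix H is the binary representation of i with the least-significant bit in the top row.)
Syndrome s = H · r^T (mod 2), r = 100111011011100:
  s[0] = (101010101010101)·(100111011011100) mod 2 = 1+0+0+0+1+0+0+0+1+0+1+0+1+0+0 mod 2 = 1
  s[1] = (011001100110011)·(100111011011100) mod 2 = 0+0+0+0+0+1+0+0+0+0+1+0+0+0+0 mod 2 = 0
  s[2] = (000111100001111)·(100111011011100) mod 2 = 0+0+0+1+1+1+0+0+0+0+0+1+1+0+0 mod 2 = 1
  s[3] = (000000011111111)·(100111011011100) mod 2 = 0+0+0+0+0+0+0+1+1+0+1+1+1+0+0 mod 2 = 1
Syndrome = 1011
Non-zero syndrome: error at position 13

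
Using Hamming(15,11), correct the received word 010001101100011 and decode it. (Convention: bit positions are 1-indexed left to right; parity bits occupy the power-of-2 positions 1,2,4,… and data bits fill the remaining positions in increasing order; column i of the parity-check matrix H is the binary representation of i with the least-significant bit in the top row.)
Syndrome s = H · r^T (mod 2), r = 010001101100011:
  s[0] = (101010101010101)·(010001101100011) mod 2 = 0+0+0+0+0+0+1+0+1+0+0+0+0+0+1 mod 2 = 1
  s[1] = (011001100110011)·(010001101100011) mod 2 = 0+1+0+0+0+1+1+0+0+1+0+0+0+1+1 mod 2 = 0
  s[2] = (000111100001111)·(010001101100011) mod 2 = 0+0+0+0+0+1+1+0+0+0+0+0+0+1+1 mod 2 = 0
  s[3] = (000000011111111)·(010001101100011) mod 2 = 0+0+0+0+0+0+0+0+1+1+0+0+0+1+1 mod 2 = 0
Syndrome = 1000
Column 1 of H equals this syndrome → error at bit 1 (1-indexed).
Flip bit 1: 010001101100011 → 110001101100011
Extract data bits at positions {3,5,6,7,9,10,11,12,13,14,15}: 00111100011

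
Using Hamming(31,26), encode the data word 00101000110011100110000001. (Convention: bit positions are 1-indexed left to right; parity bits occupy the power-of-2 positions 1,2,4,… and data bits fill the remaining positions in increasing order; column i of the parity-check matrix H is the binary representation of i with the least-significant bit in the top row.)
Codeword c = d · G (mod 2), d = 00101000110011100110000001:
  c[0] = d·G[:,0] = (00101000110011100110000001)·(11011010101101010101010101) mod 2 = 0+0+0+0+1+0+0+0+1+0+0+0+0+1+0+0+0+1+0+0+0+0+0+0+0+1 mod 2 = 1
  c[1] = d·G[:,1] = (00101000110011100110000001)·(10110110011011001100110011) mod 2 = 0+0+1+0+0+0+0+0+0+1+0+0+1+1+0+0+0+1+0+0+0+0+0+0+0+1 mod 2 = 0
  c[2] = d·G[:,2] = (00101000110011100110000001)·(10000000000000000000000000) mod 2 = 0+0+0+0+0+0+0+0+0+0+0+0+0+0+0+0+0+0+0+0+0+0+0+0+0+0 mod 2 = 0
  c[3] = d·G[:,3] = (00101000110011100110000001)·(01110001111000111100001111) mod 2 = 0+0+1+0+0+0+0+0+1+1+0+0+0+0+1+0+0+1+0+0+0+0+0+0+0+1 mod 2 = 0
  c[4] = d·G[:,4] = (00101000110011100110000001)·(01000000000000000000000000) mod 2 = 0+0+0+0+0+0+0+0+0+0+0+0+0+0+0+0+0+0+0+0+0+0+0+0+0+0 mod 2 = 0
  c[5] = d·G[:,5] = (00101000110011100110000001)·(00100000000000000000000000) mod 2 = 0+0+1+0+0+0+0+0+0+0+0+0+0+0+0+0+0+0+0+0+0+0+0+0+0+0 mod 2 = 1
  c[6] = d·G[:,6] = (00101000110011100110000001)·(00010000000000000000000000) mod 2 = 0+0+0+0+0+0+0+0+0+0+0+0+0+0+0+0+0+0+0+0+0+0+0+0+0+0 mod 2 = 0
  c[7] = d·G[:,7] = (00101000110011100110000001)·(00001111111000000011111111) mod 2 = 0+0+0+0+1+0+0+0+1+1+0+0+0+0+0+0+0+0+1+0+0+0+0+0+0+1 mod 2 = 1
  c[8] = d·G[:,8] = (00101000110011100110000001)·(00001000000000000000000000) mod 2 = 0+0+0+0+1+0+0+0+0+0+0+0+0+0+0+0+0+0+0+0+0+0+0+0+0+0 mod 2 = 1
  c[9] = d·G[:,9] = (00101000110011100110000001)·(00000100000000000000000000) mod 2 = 0+0+0+0+0+0+0+0+0+0+0+0+0+0+0+0+0+0+0+0+0+0+0+0+0+0 mod 2 = 0
  c[10] = d·G[:,10] = (00101000110011100110000001)·(00000010000000000000000000) mod 2 = 0+0+0+0+0+0+0+0+0+0+0+0+0+0+0+0+0+0+0+0+0+0+0+0+0+0 mod 2 = 0
  c[11] = d·G[:,11] = (00101000110011100110000001)·(00000001000000000000000000) mod 2 = 0+0+0+0+0+0+0+0+0+0+0+0+0+0+0+0+0+0+0+0+0+0+0+0+0+0 mod 2 = 0
  c[12] = d·G[:,12] = (00101000110011100110000001)·(00000000100000000000000000) mod 2 = 0+0+0+0+0+0+0+0+1+0+0+0+0+0+0+0+0+0+0+0+0+0+0+0+0+0 mod 2 = 1
  c[13] = d·G[:,13] = (00101000110011100110000001)·(00000000010000000000000000) mod 2 = 0+0+0+0+0+0+0+0+0+1+0+0+0+0+0+0+0+0+0+0+0+0+0+0+0+0 mod 2 = 1
  c[14] = d·G[:,14] = (00101000110011100110000001)·(00000000001000000000000000) mod 2 = 0+0+0+0+0+0+0+0+0+0+0+0+0+0+0+0+0+0+0+0+0+0+0+0+0+0 mod 2 = 0
  c[15] = d·G[:,15] = (00101000110011100110000001)·(00000000000111111111111111) mod 2 = 0+0+0+0+0+0+0+0+0+0+0+0+1+1+1+0+0+1+1+0+0+0+0+0+0+1 mod 2 = 0
  c[16] = d·G[:,16] = (00101000110011100110000001)·(00000000000100000000000000) mod 2 = 0+0+0+0+0+0+0+0+0+0+0+0+0+0+0+0+0+0+0+0+0+0+0+0+0+0 mod 2 = 0
  c[17] = d·G[:,17] = (00101000110011100110000001)·(00000000000010000000000000) mod 2 = 0+0+0+0+0+0+0+0+0+0+0+0+1+0+0+0+0+0+0+0+0+0+0+0+0+0 mod 2 = 1
  c[18] = d·G[:,18] = (00101000110011100110000001)·(00000000000001000000000000) mod 2 = 0+0+0+0+0+0+0+0+0+0+0+0+0+1+0+0+0+0+0+0+0+0+0+0+0+0 mod 2 = 1
  c[19] = d·G[:,19] = (00101000110011100110000001)·(00000000000000100000000000) mod 2 = 0+0+0+0+0+0+0+0+0+0+0+0+0+0+1+0+0+0+0+0+0+0+0+0+0+0 mod 2 = 1
  c[20] = d·G[:,20] = (00101000110011100110000001)·(00000000000000010000000000) mod 2 = 0+0+0+0+0+0+0+0+0+0+0+0+0+0+0+0+0+0+0+0+0+0+0+0+0+0 mod 2 = 0
  c[21] = d·G[:,21] = (00101000110011100110000001)·(00000000000000001000000000) mod 2 = 0+0+0+0+0+0+0+0+0+0+0+0+0+0+0+0+0+0+0+0+0+0+0+0+0+0 mod 2 = 0
  c[22] = d·G[:,22] = (00101000110011100110000001)·(00000000000000000100000000) mod 2 = 0+0+0+0+0+0+0+0+0+0+0+0+0+0+0+0+0+1+0+0+0+0+0+0+0+0 mod 2 = 1
  c[23] = d·G[:,23] = (00101000110011100110000001)·(00000000000000000010000000) mod 2 = 0+0+0+0+0+0+0+0+0+0+0+0+0+0+0+0+0+0+1+0+0+0+0+0+0+0 mod 2 = 1
  c[24] = d·G[:,24] = (00101000110011100110000001)·(00000000000000000001000000) mod 2 = 0+0+0+0+0+0+0+0+0+0+0+0+0+0+0+0+0+0+0+0+0+0+0+0+0+0 mod 2 = 0
  c[25] = d·G[:,25] = (00101000110011100110000001)·(00000000000000000000100000) mod 2 = 0+0+0+0+0+0+0+0+0+0+0+0+0+0+0+0+0+0+0+0+0+0+0+0+0+0 mod 2 = 0
  c[26] = d·G[:,26] = (00101000110011100110000001)·(00000000000000000000010000) mod 2 = 0+0+0+0+0+0+0+0+0+0+0+0+0+0+0+0+0+0+0+0+0+0+0+0+0+0 mod 2 = 0
  c[27] = d·G[:,27] = (00101000110011100110000001)·(00000000000000000000001000) mod 2 = 0+0+0+0+0+0+0+0+0+0+0+0+0+0+0+0+0+0+0+0+0+0+0+0+0+0 mod 2 = 0
  c[28] = d·G[:,28] = (00101000110011100110000001)·(00000000000000000000000100) mod 2 = 0+0+0+0+0+0+0+0+0+0+0+0+0+0+0+0+0+0+0+0+0+0+0+0+0+0 mod 2 = 0
  c[29] = d·G[:,29] = (00101000110011100110000001)·(00000000000000000000000010) mod 2 = 0+0+0+0+0+0+0+0+0+0+0+0+0+0+0+0+0+0+0+0+0+0+0+0+0+0 mod 2 = 0
  c[30] = d·G[:,30] = (00101000110011100110000001)·(00000000000000000000000001) mod 2 = 0+0+0+0+0+0+0+0+0+0+0+0+0+0+0+0+0+0+0+0+0+0+0+0+0+1 mod 2 = 1
Codeword = 1000010110001100011100110000001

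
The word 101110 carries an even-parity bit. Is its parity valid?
Sum of all bits: 1+0+1+1+1+0 = 4; 4 mod 2 = 0. Result is 0 → valid parity.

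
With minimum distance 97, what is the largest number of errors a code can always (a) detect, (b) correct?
(a) Detection requires d_min ≥ e+1, so e ≤ d_min − 1 = 96.
(b) Correction requires d_min ≥ 2t+1, so t ≤ ⌊(d_min − 1)/2⌋ = ⌊96/2⌋ = 48.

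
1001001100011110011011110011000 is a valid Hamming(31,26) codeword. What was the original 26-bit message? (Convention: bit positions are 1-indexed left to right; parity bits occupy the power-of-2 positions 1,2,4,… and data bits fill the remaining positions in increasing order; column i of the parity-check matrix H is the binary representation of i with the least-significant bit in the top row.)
Parity bits occupy power-of-2 positions; data bits are at positions {3,5,6,7,9,10,11,12,13,14,15,17,18,19,20,21,22,23,24,25,26,27,28,29,30,31} (1-indexed).
Extract: c[3]=0 c[5]=0 c[6]=0 c[7]=1 c[9]=0 c[10]=0 c[11]=0 c[12]=1 c[13]=1 c[14]=1 c[15]=1 c[17]=0 c[18]=1 c[19]=1 c[20]=0 c[21]=1 c[22]=1 c[23]=1 c[24]=1 c[25]=0 c[26]=0 c[27]=1 c[28]=1 c[29]=0 c[30]=0 c[31]=0
Data = 00010001111011011110011000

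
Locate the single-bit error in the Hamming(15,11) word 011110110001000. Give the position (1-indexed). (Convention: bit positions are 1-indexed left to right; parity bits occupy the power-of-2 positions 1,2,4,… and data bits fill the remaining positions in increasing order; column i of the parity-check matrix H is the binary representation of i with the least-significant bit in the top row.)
Syndrome s = H · r^T (mod 2), r = 011110110001000:
  s[0] = (101010101010101)·(011110110001000) mod 2 = 0+0+1+0+1+0+1+0+0+0+0+0+0+0+0 mod 2 = 1
  s[1] = (011001100110011)·(011110110001000) mod 2 = 0+1+1+0+0+0+1+0+0+0+0+0+0+0+0 mod 2 = 1
  s[2] = (000111100001111)·(011110110001000) mod 2 = 0+0+0+1+1+0+1+0+0+0+0+1+0+0+0 mod 2 = 0
  s[3] = (000000011111111)·(011110110001000) mod 2 = 0+0+0+0+0+0+0+1+0+0+0+1+0+0+0 mod 2 = 0
Syndrome = 1100
Column i of H is the binary representation of i, so the syndrome is the binary index of the flipped bit.
Read s = 1100 with s[0] as LSB: 1·2^0 + 1·2^1 + 0·2^2 + 0·2^3 = 3.
Error is at bit position 3.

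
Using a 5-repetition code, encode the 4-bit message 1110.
Repeat each bit 5× and concatenate:
1→11111  1→11111  1→11111  0→00000
Codeword = 11111111111111100000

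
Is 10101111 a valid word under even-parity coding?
Sum of all bits: 1+0+1+0+1+1+1+1 = 6; 6 mod 2 = 0. Result is 0 → valid parity.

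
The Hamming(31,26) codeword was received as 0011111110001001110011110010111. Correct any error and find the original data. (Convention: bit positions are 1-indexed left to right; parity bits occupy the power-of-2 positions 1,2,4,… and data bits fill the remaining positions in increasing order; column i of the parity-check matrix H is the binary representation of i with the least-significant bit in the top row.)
Syndrome s = H · r^T (mod 2), r = 0011111110001001110011110010111:
  s[0] = (1010101010101010101010101010101)·(0011111110001001110011110010111) mod 2 = 0+0+1+0+1+0+1+0+1+0+0+0+1+0+0+0+1+0+0+0+1+0+1+0+0+0+1+0+1+0+1 mod 2 = 1
  s[1] = (0110011001100110011001100110011)·(0011111110001001110011110010111) mod 2 = 0+0+1+0+0+1+1+0+0+0+0+0+0+0+0+0+0+1+0+0+0+1+1+0+0+0+1+0+0+1+1 mod 2 = 1
  s[2] = (0001111000011110000111100001111)·(0011111110001001110011110010111) mod 2 = 0+0+0+1+1+1+1+0+0+0+0+0+1+0+0+0+0+0+0+0+1+1+1+0+0+0+0+0+1+1+1 mod 2 = 1
  s[3] = (0000000111111110000000011111111)·(0011111110001001110011110010111) mod 2 = 0+0+0+0+0+0+0+1+1+0+0+0+1+0+0+0+0+0+0+0+0+0+0+1+0+0+1+0+1+1+1 mod 2 = 0
  s[4] = (0000000000000001111111111111111)·(0011111110001001110011110010111) mod 2 = 0+0+0+0+0+0+0+0+0+0+0+0+0+0+0+1+1+1+0+0+1+1+1+1+0+0+1+0+1+1+1 mod 2 = 1
Syndrome = 11101
Column 23 of H equals this syndrome → error at bit 23 (1-indexed).
Flip bit 23: 0011111110001001110011110010111 → 0011111110001001110011010010111
Extract data bits at positions {3,5,6,7,9,10,11,12,13,14,15,17,18,19,20,21,22,23,24,25,26,27,28,29,30,31}: 11111000100110011010010111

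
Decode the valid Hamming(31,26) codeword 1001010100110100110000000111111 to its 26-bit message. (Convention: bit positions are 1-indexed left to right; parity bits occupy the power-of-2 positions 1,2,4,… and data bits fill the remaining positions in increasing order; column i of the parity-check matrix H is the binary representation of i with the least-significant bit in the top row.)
Parity bits occupy power-of-2 positions; data bits are at positions {3,5,6,7,9,10,11,12,13,14,15,17,18,19,20,21,22,23,24,25,26,27,28,29,30,31} (1-indexed).
Extract: c[3]=0 c[5]=0 c[6]=1 c[7]=0 c[9]=0 c[10]=0 c[11]=1 c[12]=1 c[13]=0 c[14]=1 c[15]=0 c[17]=1 c[18]=1 c[19]=0 c[20]=0 c[21]=0 c[22]=0 c[23]=0 c[24]=0 c[25]=0 c[26]=1 c[27]=1 c[28]=1 c[29]=1 c[30]=1 c[31]=1
Data = 00100011010110000000111111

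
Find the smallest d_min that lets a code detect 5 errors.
Detecting e errors requires d_min ≥ e + 1 = 5 + 1 = 6.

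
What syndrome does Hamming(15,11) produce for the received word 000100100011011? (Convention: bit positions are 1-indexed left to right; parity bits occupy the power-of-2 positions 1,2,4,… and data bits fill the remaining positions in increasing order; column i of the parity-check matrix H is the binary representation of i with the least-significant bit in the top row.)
Syndrome s = H · r^T (mod 2), r = 000100100011011:
  s[0] = (101010101010101)·(000100100011011) mod 2 = 0+0+0+0+0+0+1+0+0+0+1+0+0+0+1 mod 2 = 1
  s[1] = (011001100110011)·(000100100011011) mod 2 = 0+0+0+0+0+0+1+0+0+0+1+0+0+1+1 mod 2 = 0
  s[2] = (000111100001111)·(000100100011011) mod 2 = 0+0+0+1+0+0+1+0+0+0+0+1+0+1+1 mod 2 = 1
  s[3] = (000000011111111)·(000100100011011) mod 2 = 0+0+0+0+0+0+0+0+0+0+1+1+0+1+1 mod 2 = 0
Syndrome = 1010
Non-zero syndrome: error at position 5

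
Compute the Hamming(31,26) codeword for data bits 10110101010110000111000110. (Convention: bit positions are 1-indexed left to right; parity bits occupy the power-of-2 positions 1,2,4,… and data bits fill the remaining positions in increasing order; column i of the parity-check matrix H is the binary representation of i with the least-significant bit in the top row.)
Codeword c = d · G (mod 2), d = 10110101010110000111000110:
  c[0] = d·G[:,0] = (10110101010110000111000110)·(11011010101101010101010101) mod 2 = 1+0+0+1+0+0+0+0+0+0+0+1+0+0+0+0+0+1+0+1+0+0+0+1+0+0 mod 2 = 0
  c[1] = d·G[:,1] = (10110101010110000111000110)·(10110110011011001100110011) mod 2 = 1+0+1+1+0+1+0+0+0+1+0+0+1+0+0+0+0+1+0+0+0+0+0+0+1+0 mod 2 = 0
  c[2] = d·G[:,2] = (10110101010110000111000110)·(10000000000000000000000000) mod 2 = 1+0+0+0+0+0+0+0+0+0+0+0+0+0+0+0+0+0+0+0+0+0+0+0+0+0 mod 2 = 1
  c[3] = d·G[:,3] = (10110101010110000111000110)·(01110001111000111100001111) mod 2 = 0+0+1+1+0+0+0+1+0+1+0+0+0+0+0+0+0+1+0+0+0+0+0+1+1+0 mod 2 = 1
  c[4] = d·G[:,4] = (10110101010110000111000110)·(01000000000000000000000000) mod 2 = 0+0+0+0+0+0+0+0+0+0+0+0+0+0+0+0+0+0+0+0+0+0+0+0+0+0 mod 2 = 0
  c[5] = d·G[:,5] = (10110101010110000111000110)·(00100000000000000000000000) mod 2 = 0+0+1+0+0+0+0+0+0+0+0+0+0+0+0+0+0+0+0+0+0+0+0+0+0+0 mod 2 = 1
  c[6] = d·G[:,6] = (10110101010110000111000110)·(00010000000000000000000000) mod 2 = 0+0+0+1+0+0+0+0+0+0+0+0+0+0+0+0+0+0+0+0+0+0+0+0+0+0 mod 2 = 1
  c[7] = d·G[:,7] = (10110101010110000111000110)·(00001111111000000011111111) mod 2 = 0+0+0+0+0+1+0+1+0+1+0+0+0+0+0+0+0+0+1+1+0+0+0+1+1+0 mod 2 = 1
  c[8] = d·G[:,8] = (10110101010110000111000110)·(00001000000000000000000000) mod 2 = 0+0+0+0+0+0+0+0+0+0+0+0+0+0+0+0+0+0+0+0+0+0+0+0+0+0 mod 2 = 0
  c[9] = d·G[:,9] = (10110101010110000111000110)·(00000100000000000000000000) mod 2 = 0+0+0+0+0+1+0+0+0+0+0+0+0+0+0+0+0+0+0+0+0+0+0+0+0+0 mod 2 = 1
  c[10] = d·G[:,10] = (10110101010110000111000110)·(00000010000000000000000000) mod 2 = 0+0+0+0+0+0+0+0+0+0+0+0+0+0+0+0+0+0+0+0+0+0+0+0+0+0 mod 2 = 0
  c[11] = d·G[:,11] = (10110101010110000111000110)·(00000001000000000000000000) mod 2 = 0+0+0+0+0+0+0+1+0+0+0+0+0+0+0+0+0+0+0+0+0+0+0+0+0+0 mod 2 = 1
  c[12] = d·G[:,12] = (10110101010110000111000110)·(00000000100000000000000000) mod 2 = 0+0+0+0+0+0+0+0+0+0+0+0+0+0+0+0+0+0+0+0+0+0+0+0+0+0 mod 2 = 0
  c[13] = d·G[:,13] = (10110101010110000111000110)·(00000000010000000000000000) mod 2 = 0+0+0+0+0+0+0+0+0+1+0+0+0+0+0+0+0+0+0+0+0+0+0+0+0+0 mod 2 = 1
  c[14] = d·G[:,14] = (10110101010110000111000110)·(00000000001000000000000000) mod 2 = 0+0+0+0+0+0+0+0+0+0+0+0+0+0+0+0+0+0+0+0+0+0+0+0+0+0 mod 2 = 0
  c[15] = d·G[:,15] = (10110101010110000111000110)·(00000000000111111111111111) mod 2 = 0+0+0+0+0+0+0+0+0+0+0+1+1+0+0+0+0+1+1+1+0+0+0+1+1+0 mod 2 = 1
  c[16] = d·G[:,16] = (10110101010110000111000110)·(00000000000100000000000000) mod 2 = 0+0+0+0+0+0+0+0+0+0+0+1+0+0+0+0+0+0+0+0+0+0+0+0+0+0 mod 2 = 1
  c[17] = d·G[:,17] = (10110101010110000111000110)·(00000000000010000000000000) mod 2 = 0+0+0+0+0+0+0+0+0+0+0+0+1+0+0+0+0+0+0+0+0+0+0+0+0+0 mod 2 = 1
  c[18] = d·G[:,18] = (10110101010110000111000110)·(00000000000001000000000000) mod 2 = 0+0+0+0+0+0+0+0+0+0+0+0+0+0+0+0+0+0+0+0+0+0+0+0+0+0 mod 2 = 0
  c[19] = d·G[:,19] = (10110101010110000111000110)·(00000000000000100000000000) mod 2 = 0+0+0+0+0+0+0+0+0+0+0+0+0+0+0+0+0+0+0+0+0+0+0+0+0+0 mod 2 = 0
  c[20] = d·G[:,20] = (10110101010110000111000110)·(00000000000000010000000000) mod 2 = 0+0+0+0+0+0+0+0+0+0+0+0+0+0+0+0+0+0+0+0+0+0+0+0+0+0 mod 2 = 0
  c[21] = d·G[:,21] = (10110101010110000111000110)·(00000000000000001000000000) mod 2 = 0+0+0+0+0+0+0+0+0+0+0+0+0+0+0+0+0+0+0+0+0+0+0+0+0+0 mod 2 = 0
  c[22] = d·G[:,22] = (10110101010110000111000110)·(00000000000000000100000000) mod 2 = 0+0+0+0+0+0+0+0+0+0+0+0+0+0+0+0+0+1+0+0+0+0+0+0+0+0 mod 2 = 1
  c[23] = d·G[:,23] = (10110101010110000111000110)·(00000000000000000010000000) mod 2 = 0+0+0+0+0+0+0+0+0+0+0+0+0+0+0+0+0+0+1+0+0+0+0+0+0+0 mod 2 = 1
  c[24] = d·G[:,24] = (10110101010110000111000110)·(00000000000000000001000000) mod 2 = 0+0+0+0+0+0+0+0+0+0+0+0+0+0+0+0+0+0+0+1+0+0+0+0+0+0 mod 2 = 1
  c[25] = d·G[:,25] = (10110101010110000111000110)·(00000000000000000000100000) mod 2 = 0+0+0+0+0+0+0+0+0+0+0+0+0+0+0+0+0+0+0+0+0+0+0+0+0+0 mod 2 = 0
  c[26] = d·G[:,26] = (10110101010110000111000110)·(00000000000000000000010000) mod 2 = 0+0+0+0+0+0+0+0+0+0+0+0+0+0+0+0+0+0+0+0+0+0+0+0+0+0 mod 2 = 0
  c[27] = d·G[:,27] = (10110101010110000111000110)·(00000000000000000000001000) mod 2 = 0+0+0+0+0+0+0+0+0+0+0+0+0+0+0+0+0+0+0+0+0+0+0+0+0+0 mod 2 = 0
  c[28] = d·G[:,28] = (10110101010110000111000110)·(00000000000000000000000100) mod 2 = 0+0+0+0+0+0+0+0+0+0+0+0+0+0+0+0+0+0+0+0+0+0+0+1+0+0 mod 2 = 1
  c[29] = d·G[:,29] = (10110101010110000111000110)·(00000000000000000000000010) mod 2 = 0+0+0+0+0+0+0+0+0+0+0+0+0+0+0+0+0+0+0+0+0+0+0+0+1+0 mod 2 = 1
  c[30] = d·G[:,30] = (10110101010110000111000110)·(00000000000000000000000001) mod 2 = 0+0+0+0+0+0+0+0+0+0+0+0+0+0+0+0+0+0+0+0+0+0+0+0+0+0 mod 2 = 0
Codeword = 0011011101010101110000111000110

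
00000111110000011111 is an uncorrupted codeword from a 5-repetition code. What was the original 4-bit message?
Split into 5-bit blocks: 00000 11111 00000 11111
Data = 0101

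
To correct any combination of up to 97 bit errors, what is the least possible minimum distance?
Correcting t errors requires d_min ≥ 2t + 1 = 2·97 + 1 = 195.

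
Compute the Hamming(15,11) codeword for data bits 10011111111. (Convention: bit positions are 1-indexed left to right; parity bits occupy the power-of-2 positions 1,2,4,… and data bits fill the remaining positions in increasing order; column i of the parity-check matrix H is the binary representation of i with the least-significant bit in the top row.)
Codeword c = d · G (mod 2), d = 10011111111:
  c[0] = d·G[:,0] = (10011111111)·(11011010101) mod 2 = 1+0+0+1+1+0+1+0+1+0+1 mod 2 = 0
  c[1] = d·G[:,1] = (10011111111)·(10110110011) mod 2 = 1+0+0+1+0+1+1+0+0+1+1 mod 2 = 0
  c[2] = d·G[:,2] = (10011111111)·(10000000000) mod 2 = 1+0+0+0+0+0+0+0+0+0+0 mod 2 = 1
  c[3] = d·G[:,3] = (10011111111)·(01110001111) mod 2 = 0+0+0+1+0+0+0+1+1+1+1 mod 2 = 1
  c[4] = d·G[:,4] = (10011111111)·(01000000000) mod 2 = 0+0+0+0+0+0+0+0+0+0+0 mod 2 = 0
  c[5] = d·G[:,5] = (10011111111)·(00100000000) mod 2 = 0+0+0+0+0+0+0+0+0+0+0 mod 2 = 0
  c[6] = d·G[:,6] = (10011111111)·(00010000000) mod 2 = 0+0+0+1+0+0+0+0+0+0+0 mod 2 = 1
  c[7] = d·G[:,7] = (10011111111)·(00001111111) mod 2 = 0+0+0+0+1+1+1+1+1+1+1 mod 2 = 1
  c[8] = d·G[:,8] = (10011111111)·(00001000000) mod 2 = 0+0+0+0+1+0+0+0+0+0+0 mod 2 = 1
  c[9] = d·G[:,9] = (10011111111)·(00000100000) mod 2 = 0+0+0+0+0+1+0+0+0+0+0 mod 2 = 1
  c[10] = d·G[:,10] = (10011111111)·(00000010000) mod 2 = 0+0+0+0+0+0+1+0+0+0+0 mod 2 = 1
  c[11] = d·G[:,11] = (10011111111)·(00000001000) mod 2 = 0+0+0+0+0+0+0+1+0+0+0 mod 2 = 1
  c[12] = d·G[:,12] = (10011111111)·(00000000100) mod 2 = 0+0+0+0+0+0+0+0+1+0+0 mod 2 = 1
  c[13] = d·G[:,13] = (10011111111)·(00000000010) mod 2 = 0+0+0+0+0+0+0+0+0+1+0 mod 2 = 1
  c[14] = d·G[:,14] = (10011111111)·(00000000001) mod 2 = 0+0+0+0+0+0+0+0+0+0+1 mod 2 = 1
Codeword = 001100111111111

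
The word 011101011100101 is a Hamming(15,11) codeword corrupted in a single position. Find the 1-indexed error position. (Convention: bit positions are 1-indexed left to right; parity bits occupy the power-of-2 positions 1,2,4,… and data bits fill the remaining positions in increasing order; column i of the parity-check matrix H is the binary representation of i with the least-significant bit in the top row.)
Syndrome s = H · r^T (mod 2), r = 011101011100101:
  s[0] = (101010101010101)·(011101011100101) mod 2 = 0+0+1+0+0+0+0+0+1+0+0+0+1+0+1 mod 2 = 0
  s[1] = (011001100110011)·(011101011100101) mod 2 = 0+1+1+0+0+1+0+0+0+1+0+0+0+0+1 mod 2 = 1
  s[2] = (000111100001111)·(011101011100101) mod 2 = 0+0+0+1+0+1+0+0+0+0+0+0+1+0+1 mod 2 = 0
  s[3] = (000000011111111)·(011101011100101) mod 2 = 0+0+0+0+0+0+0+1+1+1+0+0+1+0+1 mod 2 = 1
Syndrome = 0101
Column i of H is the binary representation of i, so the syndrome is the binary index of the flipped bit.
Read s = 0101 with s[0] as LSB: 0·2^0 + 1·2^1 + 0·2^2 + 1·2^3 = 10.
Error is at bit position 10.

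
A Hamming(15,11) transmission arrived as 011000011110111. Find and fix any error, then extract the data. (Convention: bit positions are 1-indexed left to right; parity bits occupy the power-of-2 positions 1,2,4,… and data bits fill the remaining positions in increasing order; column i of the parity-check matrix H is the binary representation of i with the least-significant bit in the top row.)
Syndrome s = H · r^T (mod 2), r = 011000011110111:
  s[0] = (101010101010101)·(011000011110111) mod 2 = 0+0+1+0+0+0+0+0+1+0+1+0+1+0+1 mod 2 = 1
  s[1] = (011001100110011)·(011000011110111) mod 2 = 0+1+1+0+0+0+0+0+0+1+1+0+0+1+1 mod 2 = 0
  s[2] = (000111100001111)·(011000011110111) mod 2 = 0+0+0+0+0+0+0+0+0+0+0+0+1+1+1 mod 2 = 1
  s[3] = (000000011111111)·(011000011110111) mod 2 = 0+0+0+0+0+0+0+1+1+1+1+0+1+1+1 mod 2 = 1
Syndrome = 1011
Column 13 of H equals this syndrome → error at bit 13 (1-indexed).
Flip bit 13: 011000011110111 → 011000011110011
Extract data bits at positions {3,5,6,7,9,10,11,12,13,14,15}: 10001110011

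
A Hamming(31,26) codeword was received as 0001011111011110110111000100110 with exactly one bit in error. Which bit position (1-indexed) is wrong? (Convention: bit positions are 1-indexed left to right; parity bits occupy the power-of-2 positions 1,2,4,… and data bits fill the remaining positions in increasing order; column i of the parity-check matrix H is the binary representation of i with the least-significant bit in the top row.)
Syndrome s = H · r^T (mod 2), r = 0001011111011110110111000100110:
  s[0] = (1010101010101010101010101010101)·(0001011111011110110111000100110) mod 2 = 0+0+0+0+0+0+1+0+1+0+0+0+1+0+1+0+1+0+0+0+1+0+0+0+0+0+0+0+1+0+0 mod 2 = 1
  s[1] = (0110011001100110011001100110011)·(0001011111011110110111000100110) mod 2 = 0+0+0+0+0+1+1+0+0+1+0+0+0+1+1+0+0+1+0+0+0+1+0+0+0+1+0+0+0+1+0 mod 2 = 1
  s[2] = (0001111000011110000111100001111)·(0001011111011110110111000100110) mod 2 = 0+0+0+1+0+1+1+0+0+0+0+1+1+1+1+0+0+0+0+1+1+1+0+0+0+0+0+0+1+1+0 mod 2 = 0
  s[3] = (0000000111111110000000011111111)·(0001011111011110110111000100110) mod 2 = 0+0+0+0+0+0+0+1+1+1+0+1+1+1+1+0+0+0+0+0+0+0+0+0+0+1+0+0+1+1+0 mod 2 = 0
  s[4] = (0000000000000001111111111111111)·(0001011111011110110111000100110) mod 2 = 0+0+0+0+0+0+0+0+0+0+0+0+0+0+0+0+1+1+0+1+1+1+0+0+0+1+0+0+1+1+0 mod 2 = 0
Syndrome = 11000
Column i of H is the binary representation of i, so the syndrome is the binary index of the flipped bit.
Read s = 11000 with s[0] as LSB: 1·2^0 + 1·2^1 + 0·2^2 + 0·2^3 + 0·2^4 = 3.
Error is at bit position 3.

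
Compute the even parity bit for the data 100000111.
Sum of data bits: 1+0+0+0+0+0+1+1+1 = 4.
4 mod 2 = 0, so parity bit = 0.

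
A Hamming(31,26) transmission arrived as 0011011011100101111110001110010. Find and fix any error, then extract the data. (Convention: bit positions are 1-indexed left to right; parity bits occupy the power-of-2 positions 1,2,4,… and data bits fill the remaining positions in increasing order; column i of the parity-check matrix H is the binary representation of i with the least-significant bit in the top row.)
Syndrome s = H · r^T (mod 2), r = 0011011011100101111110001110010:
  s[0] = (1010101010101010101010101010101)·(0011011011100101111110001110010) mod 2 = 0+0+1+0+0+0+1+0+1+0+1+0+0+0+0+0+1+0+1+0+1+0+0+0+1+0+1+0+0+0+0 mod 2 = 1
  s[1] = (0110011001100110011001100110011)·(0011011011100101111110001110010) mod 2 = 0+0+1+0+0+1+1+0+0+1+1+0+0+1+0+0+0+1+1+0+0+0+0+0+0+1+1+0+0+1+0 mod 2 = 1
  s[2] = (0001111000011110000111100001111)·(0011011011100101111110001110010) mod 2 = 0+0+0+1+0+1+1+0+0+0+0+0+0+1+0+0+0+0+0+1+1+0+0+0+0+0+0+0+0+1+0 mod 2 = 1
  s[3] = (0000000111111110000000011111111)·(0011011011100101111110001110010) mod 2 = 0+0+0+0+0+0+0+0+1+1+1+0+0+1+0+0+0+0+0+0+0+0+0+0+1+1+1+0+0+1+0 mod 2 = 0
  s[4] = (0000000000000001111111111111111)·(0011011011100101111110001110010) mod 2 = 0+0+0+0+0+0+0+0+0+0+0+0+0+0+0+1+1+1+1+1+1+0+0+0+1+1+1+0+0+1+0 mod 2 = 0
Syndrome = 11100
Column 7 of H equals this syndrome → error at bit 7 (1-indexed).
Flip bit 7: 0011011011100101111110001110010 → 0011010011100101111110001110010
Extract data bits at positions {3,5,6,7,9,10,11,12,13,14,15,17,18,19,20,21,22,23,24,25,26,27,28,29,30,31}: 10101110010111110001110010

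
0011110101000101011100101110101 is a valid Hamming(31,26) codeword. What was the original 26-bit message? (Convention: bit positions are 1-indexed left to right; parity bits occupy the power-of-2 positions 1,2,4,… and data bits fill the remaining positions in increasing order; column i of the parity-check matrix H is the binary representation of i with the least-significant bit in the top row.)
Parity bits occupy power-of-2 positions; data bits are at positions {3,5,6,7,9,10,11,12,13,14,15,17,18,19,20,21,22,23,24,25,26,27,28,29,30,31} (1-indexed).
Extract: c[3]=1 c[5]=1 c[6]=1 c[7]=0 c[9]=0 c[10]=1 c[11]=0 c[12]=0 c[13]=0 c[14]=1 c[15]=0 c[17]=0 c[18]=1 c[19]=1 c[20]=1 c[21]=0 c[22]=0 c[23]=1 c[24]=0 c[25]=1 c[26]=1 c[27]=1 c[28]=0 c[29]=1 c[30]=0 c[31]=1
Data = 11100100010011100101110101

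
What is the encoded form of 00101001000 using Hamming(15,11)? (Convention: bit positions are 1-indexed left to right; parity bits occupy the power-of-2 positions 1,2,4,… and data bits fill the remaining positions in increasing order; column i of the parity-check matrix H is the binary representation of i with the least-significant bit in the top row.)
Codeword c = d · G (mod 2), d = 00101001000:
  c[0] = d·G[:,0] = (00101001000)·(11011010101) mod 2 = 0+0+0+0+1+0+0+0+0+0+0 mod 2 = 1
  c[1] = d·G[:,1] = (00101001000)·(10110110011) mod 2 = 0+0+1+0+0+0+0+0+0+0+0 mod 2 = 1
  c[2] = d·G[:,2] = (00101001000)·(10000000000) mod 2 = 0+0+0+0+0+0+0+0+0+0+0 mod 2 = 0
  c[3] = d·G[:,3] = (00101001000)·(01110001111) mod 2 = 0+0+1+0+0+0+0+1+0+0+0 mod 2 = 0
  c[4] = d·G[:,4] = (00101001000)·(01000000000) mod 2 = 0+0+0+0+0+0+0+0+0+0+0 mod 2 = 0
  c[5] = d·G[:,5] = (00101001000)·(00100000000) mod 2 = 0+0+1+0+0+0+0+0+0+0+0 mod 2 = 1
  c[6] = d·G[:,6] = (00101001000)·(00010000000) mod 2 = 0+0+0+0+0+0+0+0+0+0+0 mod 2 = 0
  c[7] = d·G[:,7] = (00101001000)·(00001111111) mod 2 = 0+0+0+0+1+0+0+1+0+0+0 mod 2 = 0
  c[8] = d·G[:,8] = (00101001000)·(00001000000) mod 2 = 0+0+0+0+1+0+0+0+0+0+0 mod 2 = 1
  c[9] = d·G[:,9] = (00101001000)·(00000100000) mod 2 = 0+0+0+0+0+0+0+0+0+0+0 mod 2 = 0
  c[10] = d·G[:,10] = (00101001000)·(00000010000) mod 2 = 0+0+0+0+0+0+0+0+0+0+0 mod 2 = 0
  c[11] = d·G[:,11] = (00101001000)·(00000001000) mod 2 = 0+0+0+0+0+0+0+1+0+0+0 mod 2 = 1
  c[12] = d·G[:,12] = (00101001000)·(00000000100) mod 2 = 0+0+0+0+0+0+0+0+0+0+0 mod 2 = 0
  c[13] = d·G[:,13] = (00101001000)·(00000000010) mod 2 = 0+0+0+0+0+0+0+0+0+0+0 mod 2 = 0
  c[14] = d·G[:,14] = (00101001000)·(00000000001) mod 2 = 0+0+0+0+0+0+0+0+0+0+0 mod 2 = 0
Codeword = 110001001001000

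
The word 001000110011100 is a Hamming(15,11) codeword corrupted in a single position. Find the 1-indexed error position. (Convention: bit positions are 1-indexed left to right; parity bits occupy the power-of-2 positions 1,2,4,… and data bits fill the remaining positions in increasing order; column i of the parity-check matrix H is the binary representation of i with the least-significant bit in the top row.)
Syndrome s = H · r^T (mod 2), r = 001000110011100:
  s[0] = (101010101010101)·(001000110011100) mod 2 = 0+0+1+0+0+0+1+0+0+0+1+0+1+0+0 mod 2 = 0
  s[1] = (011001100110011)·(001000110011100) mod 2 = 0+0+1+0+0+0+1+0+0+0+1+0+0+0+0 mod 2 = 1
  s[2] = (000111100001111)·(001000110011100) mod 2 = 0+0+0+0+0+0+1+0+0+0+0+1+1+0+0 mod 2 = 1
  s[3] = (000000011111111)·(001000110011100) mod 2 = 0+0+0+0+0+0+0+1+0+0+1+1+1+0+0 mod 2 = 0
Syndrome = 0110
Column i of H is the binary representation of i, so the syndrome is the binary index of the flipped bit.
Read s = 0110 with s[0] as LSB: 0·2^0 + 1·2^1 + 1·2^2 + 0·2^3 = 6.
Error is at bit position 6.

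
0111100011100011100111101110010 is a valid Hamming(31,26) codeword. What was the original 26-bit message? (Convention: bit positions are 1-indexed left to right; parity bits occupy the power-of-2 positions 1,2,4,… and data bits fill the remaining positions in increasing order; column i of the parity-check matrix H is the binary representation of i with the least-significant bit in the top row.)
Parity bits occupy power-of-2 positions; data bits are at positions {3,5,6,7,9,10,11,12,13,14,15,17,18,19,20,21,22,23,24,25,26,27,28,29,30,31} (1-indexed).
Extract: c[3]=1 c[5]=1 c[6]=0 c[7]=0 c[9]=1 c[10]=1 c[11]=1 c[12]=0 c[13]=0 c[14]=0 c[15]=1 c[17]=1 c[18]=0 c[19]=0 c[20]=1 c[21]=1 c[22]=1 c[23]=1 c[24]=0 c[25]=1 c[26]=1 c[27]=1 c[28]=0 c[29]=0 c[30]=1 c[31]=0
Data = 11001110001100111101110010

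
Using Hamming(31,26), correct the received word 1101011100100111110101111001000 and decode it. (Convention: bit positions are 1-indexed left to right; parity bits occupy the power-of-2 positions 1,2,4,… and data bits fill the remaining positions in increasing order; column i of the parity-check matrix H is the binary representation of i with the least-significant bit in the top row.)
Syndrome s = H · r^T (mod 2), r = 1101011100100111110101111001000:
  s[0] = (1010101010101010101010101010101)·(1101011100100111110101111001000) mod 2 = 1+0+0+0+0+0+1+0+0+0+1+0+0+0+1+0+1+0+0+0+0+0+1+0+1+0+0+0+0+0+0 mod 2 = 1
  s[1] = (0110011001100110011001100110011)·(1101011100100111110101111001000) mod 2 = 0+1+0+0+0+1+1+0+0+0+1+0+0+1+1+0+0+1+0+0+0+1+1+0+0+0+0+0+0+0+0 mod 2 = 1
  s[2] = (0001111000011110000111100001111)·(1101011100100111110101111001000) mod 2 = 0+0+0+1+0+1+1+0+0+0+0+0+0+1+1+0+0+0+0+1+0+1+1+0+0+0+0+1+0+0+0 mod 2 = 1
  s[3] = (0000000111111110000000011111111)·(1101011100100111110101111001000) mod 2 = 0+0+0+0+0+0+0+1+0+0+1+0+0+1+1+0+0+0+0+0+0+0+0+1+1+0+0+1+0+0+0 mod 2 = 1
  s[4] = (0000000000000001111111111111111)·(1101011100100111110101111001000) mod 2 = 0+0+0+0+0+0+0+0+0+0+0+0+0+0+0+1+1+1+0+1+0+1+1+1+1+0+0+1+0+0+0 mod 2 = 1
Syndrome = 11111
Column 31 of H equals this syndrome → error at bit 31 (1-indexed).
Flip bit 31: 1101011100100111110101111001000 → 1101011100100111110101111001001
Extract data bits at positions {3,5,6,7,9,10,11,12,13,14,15,17,18,19,20,21,22,23,24,25,26,27,28,29,30,31}: 00110010011110101111001001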